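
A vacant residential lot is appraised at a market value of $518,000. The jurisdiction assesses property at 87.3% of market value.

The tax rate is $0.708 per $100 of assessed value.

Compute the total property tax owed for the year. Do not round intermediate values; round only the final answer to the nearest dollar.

$3,202

Assessed value = $518,000 × 0.873 = $452,214
Tax = $452,214 × 0.00708 = $3,201.67512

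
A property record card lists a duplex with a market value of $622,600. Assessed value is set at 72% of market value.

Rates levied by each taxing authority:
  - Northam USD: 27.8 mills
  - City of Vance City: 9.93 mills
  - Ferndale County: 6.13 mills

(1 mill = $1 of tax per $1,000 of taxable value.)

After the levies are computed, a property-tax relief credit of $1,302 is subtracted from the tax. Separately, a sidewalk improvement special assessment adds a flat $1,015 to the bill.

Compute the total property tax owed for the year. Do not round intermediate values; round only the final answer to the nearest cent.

$19,374.21

Assessed value = $622,600 × 0.72 = $448,272
Northam USD: $448,272 × 0.0278 = $12,461.9616
City of Vance City: $448,272 × 0.00993 = $4,451.34096
Ferndale County: $448,272 × 0.00613 = $2,747.90736
Levies subtotal = $19,661.20992
After credit = $19,661.20992 − $1,302 = $18,359.20992
Total = $18,359.20992 + $1,015 = $19,374.20992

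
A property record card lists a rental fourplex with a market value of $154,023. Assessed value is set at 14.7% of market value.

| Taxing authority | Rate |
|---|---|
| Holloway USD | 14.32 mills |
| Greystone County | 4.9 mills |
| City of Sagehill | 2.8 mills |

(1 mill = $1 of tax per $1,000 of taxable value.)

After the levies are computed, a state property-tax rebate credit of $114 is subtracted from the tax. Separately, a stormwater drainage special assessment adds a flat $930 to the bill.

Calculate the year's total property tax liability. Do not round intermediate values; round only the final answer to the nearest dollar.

$1,315

Assessed value = $154,023 × 0.147 = $22,641.381
Holloway USD: $22,641.381 × 0.01432 = $324.22457592
Greystone County: $22,641.381 × 0.0049 = $110.9427669
City of Sagehill: $22,641.381 × 0.0028 = $63.3958668
Levies subtotal = $498.56320962
After credit = $498.56320962 − $114 = $384.56320962
Total = $384.56320962 + $930 = $1,314.56320962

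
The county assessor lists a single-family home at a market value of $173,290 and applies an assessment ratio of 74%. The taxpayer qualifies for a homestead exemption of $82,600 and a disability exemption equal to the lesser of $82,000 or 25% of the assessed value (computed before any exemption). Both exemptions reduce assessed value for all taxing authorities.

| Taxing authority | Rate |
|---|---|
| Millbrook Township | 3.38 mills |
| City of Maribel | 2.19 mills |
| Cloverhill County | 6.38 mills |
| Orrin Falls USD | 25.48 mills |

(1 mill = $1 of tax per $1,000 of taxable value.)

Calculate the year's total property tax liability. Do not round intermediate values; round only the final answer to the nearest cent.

$508.15

Assessed value = $173,290 × 0.74 = $128,234.6
Disability exemption = min($82,000, 25% × $128,234.6) = min($82,000, $32,058.65) = $32,058.65 (percentage binds)
Taxable value = $128,234.6 − $82,600 − $32,058.65 = $13,575.95
Millbrook Township: $13,575.95 × 0.00338 = $45.886711
City of Maribel: $13,575.95 × 0.00219 = $29.7313305
Cloverhill County: $13,575.95 × 0.00638 = $86.614561
Orrin Falls USD: $13,575.95 × 0.02548 = $345.915206
Total = $508.1478085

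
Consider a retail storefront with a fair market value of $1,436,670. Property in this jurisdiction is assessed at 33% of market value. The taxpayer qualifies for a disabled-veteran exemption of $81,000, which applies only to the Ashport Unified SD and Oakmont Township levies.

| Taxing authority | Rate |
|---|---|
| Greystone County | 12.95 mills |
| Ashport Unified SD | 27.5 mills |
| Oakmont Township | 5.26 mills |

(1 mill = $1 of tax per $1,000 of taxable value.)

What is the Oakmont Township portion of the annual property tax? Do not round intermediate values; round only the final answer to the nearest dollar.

$2,068

Assessed value = $1,436,670 × 0.33 = $474,101.1
Oakmont Township taxable value = $474,101.1 − $81,000 = $393,101.1
Oakmont Township levy = $393,101.1 × 0.00526 = $2,067.711786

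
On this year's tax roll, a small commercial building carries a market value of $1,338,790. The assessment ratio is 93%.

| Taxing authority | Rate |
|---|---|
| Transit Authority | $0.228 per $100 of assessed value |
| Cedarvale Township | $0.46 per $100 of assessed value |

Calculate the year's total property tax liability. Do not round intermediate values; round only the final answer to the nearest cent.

$8,566.11

Assessed value = $1,338,790 × 0.93 = $1,245,074.7
Transit Authority: $1,245,074.7 × 0.00228 = $2,838.770316
Cedarvale Township: $1,245,074.7 × 0.0046 = $5,727.34362
Total = $2,838.770316 + $5,727.34362 = $8,566.113936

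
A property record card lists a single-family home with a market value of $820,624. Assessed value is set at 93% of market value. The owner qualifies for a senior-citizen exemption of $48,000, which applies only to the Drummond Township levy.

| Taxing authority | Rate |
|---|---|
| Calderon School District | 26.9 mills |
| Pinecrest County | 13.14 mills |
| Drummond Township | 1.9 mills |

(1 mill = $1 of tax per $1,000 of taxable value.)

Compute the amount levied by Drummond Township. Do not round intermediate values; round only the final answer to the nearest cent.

Assessed value = $820,624 × 0.93 = $763,180.32
Drummond Township taxable value = $763,180.32 − $48,000 = $715,180.32
Drummond Township levy = $715,180.32 × 0.0019 = $1,358.842608

$1,358.84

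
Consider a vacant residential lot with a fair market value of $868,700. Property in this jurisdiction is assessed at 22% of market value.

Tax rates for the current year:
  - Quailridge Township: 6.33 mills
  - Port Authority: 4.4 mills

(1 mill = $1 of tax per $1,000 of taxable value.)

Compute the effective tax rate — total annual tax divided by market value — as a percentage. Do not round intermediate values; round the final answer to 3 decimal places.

Assessed value = $868,700 × 0.22 = $191,114
Quailridge Township: $191,114 × 0.00633 = $1,209.75162
Port Authority: $191,114 × 0.0044 = $840.9016
Total tax = $2,050.65322
Effective rate = $2,050.65322 ÷ $868,700 = 0.236% of market value

0.236%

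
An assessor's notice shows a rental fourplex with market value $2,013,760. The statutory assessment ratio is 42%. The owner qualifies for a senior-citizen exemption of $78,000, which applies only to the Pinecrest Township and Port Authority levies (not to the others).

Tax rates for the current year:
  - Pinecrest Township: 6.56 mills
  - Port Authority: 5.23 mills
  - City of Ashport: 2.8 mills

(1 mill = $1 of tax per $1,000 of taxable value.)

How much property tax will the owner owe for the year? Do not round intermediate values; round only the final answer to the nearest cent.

Assessed value = $2,013,760 × 0.42 = $845,779.2
Pinecrest Township: ($845,779.2 − $78,000) × 0.00656 = $767,779.2 × 0.00656 = $5,036.631552
Port Authority: ($845,779.2 − $78,000) × 0.00523 = $767,779.2 × 0.00523 = $4,015.485216
City of Ashport: $845,779.2 × 0.0028 = $2,368.18176
Total = $11,420.298528

$11,420.30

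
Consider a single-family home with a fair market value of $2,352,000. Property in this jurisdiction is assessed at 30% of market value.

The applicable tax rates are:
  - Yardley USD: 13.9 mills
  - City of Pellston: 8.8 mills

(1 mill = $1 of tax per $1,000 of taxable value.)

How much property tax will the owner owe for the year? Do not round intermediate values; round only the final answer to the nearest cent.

$16,017.12

Assessed value = $2,352,000 × 0.3 = $705,600
Yardley USD: $705,600 × 0.0139 = $9,807.84
City of Pellston: $705,600 × 0.0088 = $6,209.28
Total = $9,807.84 + $6,209.28 = $16,017.12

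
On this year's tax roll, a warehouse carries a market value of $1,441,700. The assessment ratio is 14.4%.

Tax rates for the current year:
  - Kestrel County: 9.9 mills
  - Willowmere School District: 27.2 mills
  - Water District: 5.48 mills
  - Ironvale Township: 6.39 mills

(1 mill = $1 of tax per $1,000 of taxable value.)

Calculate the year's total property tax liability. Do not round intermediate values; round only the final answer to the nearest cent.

$10,166.41

Assessed value = $1,441,700 × 0.144 = $207,604.8
Kestrel County: $207,604.8 × 0.0099 = $2,055.28752
Willowmere School District: $207,604.8 × 0.0272 = $5,646.85056
Water District: $207,604.8 × 0.00548 = $1,137.674304
Ironvale Township: $207,604.8 × 0.00639 = $1,326.594672
Total = $2,055.28752 + $5,646.85056 + $1,137.674304 + $1,326.594672 = $10,166.407056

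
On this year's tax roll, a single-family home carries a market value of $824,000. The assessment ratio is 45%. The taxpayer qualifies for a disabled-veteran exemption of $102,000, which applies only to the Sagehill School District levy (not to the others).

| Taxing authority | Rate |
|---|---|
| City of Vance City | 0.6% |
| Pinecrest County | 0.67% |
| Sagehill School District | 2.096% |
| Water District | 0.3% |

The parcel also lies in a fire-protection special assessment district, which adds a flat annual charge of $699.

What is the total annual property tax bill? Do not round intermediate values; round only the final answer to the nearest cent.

$12,154.61

Assessed value = $824,000 × 0.45 = $370,800
City of Vance City: $370,800 × 0.006 = $2,224.8
Pinecrest County: $370,800 × 0.0067 = $2,484.36
Sagehill School District: ($370,800 − $102,000) × 0.02096 = $268,800 × 0.02096 = $5,634.048
Water District: $370,800 × 0.003 = $1,112.4
Levies subtotal = $11,455.608
Total = $11,455.608 + $699 = $12,154.608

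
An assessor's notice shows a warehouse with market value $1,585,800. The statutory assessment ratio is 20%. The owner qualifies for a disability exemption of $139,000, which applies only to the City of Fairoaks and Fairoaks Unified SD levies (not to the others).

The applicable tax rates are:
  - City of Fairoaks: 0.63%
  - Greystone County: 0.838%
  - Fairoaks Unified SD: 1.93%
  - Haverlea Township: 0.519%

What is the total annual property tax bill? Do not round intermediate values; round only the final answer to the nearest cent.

$8,864.76

Assessed value = $1,585,800 × 0.2 = $317,160
City of Fairoaks: ($317,160 − $139,000) × 0.0063 = $178,160 × 0.0063 = $1,122.408
Greystone County: $317,160 × 0.00838 = $2,657.8008
Fairoaks Unified SD: ($317,160 − $139,000) × 0.0193 = $178,160 × 0.0193 = $3,438.488
Haverlea Township: $317,160 × 0.00519 = $1,646.0604
Total = $8,864.7572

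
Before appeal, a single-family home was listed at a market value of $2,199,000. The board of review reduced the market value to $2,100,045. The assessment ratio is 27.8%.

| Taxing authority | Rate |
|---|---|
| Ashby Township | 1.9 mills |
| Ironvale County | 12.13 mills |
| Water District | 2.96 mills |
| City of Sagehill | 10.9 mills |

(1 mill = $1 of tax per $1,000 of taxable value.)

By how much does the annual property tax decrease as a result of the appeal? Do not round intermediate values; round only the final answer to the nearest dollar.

$767

Old assessed value = $2,199,000 × 0.278 = $611,322
New assessed value = $2,100,045 × 0.278 = $583,812.51
Combined rate = 0.0019 + 0.01213 + 0.00296 + 0.0109 = 0.02789
Old tax = $611,322 × 0.02789 = $17,049.77058
New tax = $583,812.51 × 0.02789 = $16,282.5309039
Reduction = $17,049.77058 − $16,282.5309039 = $767.2396761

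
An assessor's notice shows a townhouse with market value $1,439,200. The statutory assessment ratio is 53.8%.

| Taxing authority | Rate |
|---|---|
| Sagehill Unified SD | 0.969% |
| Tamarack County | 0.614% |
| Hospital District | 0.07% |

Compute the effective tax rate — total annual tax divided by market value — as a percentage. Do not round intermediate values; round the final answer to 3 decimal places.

0.889%

Assessed value = $1,439,200 × 0.538 = $774,289.6
Sagehill Unified SD: $774,289.6 × 0.00969 = $7,502.866224
Tamarack County: $774,289.6 × 0.00614 = $4,754.138144
Hospital District: $774,289.6 × 0.0007 = $542.00272
Total tax = $12,799.007088
Effective rate = $12,799.007088 ÷ $1,439,200 = 0.889% of market value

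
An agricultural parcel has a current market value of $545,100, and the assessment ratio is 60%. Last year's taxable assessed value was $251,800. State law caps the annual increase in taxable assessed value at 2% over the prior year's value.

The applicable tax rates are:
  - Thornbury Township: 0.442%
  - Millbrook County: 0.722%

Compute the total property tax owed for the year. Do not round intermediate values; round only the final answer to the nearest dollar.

$2,990

Uncapped assessed value = $545,100 × 0.6 = $327,060
Cap limit = $251,800 × 1.02 = $256,836
Taxable assessed value = min($327,060, $256,836) = $256,836 (cap binds)
Thornbury Township: $256,836 × 0.00442 = $1,135.21512
Millbrook County: $256,836 × 0.00722 = $1,854.35592
Total = $2,989.57104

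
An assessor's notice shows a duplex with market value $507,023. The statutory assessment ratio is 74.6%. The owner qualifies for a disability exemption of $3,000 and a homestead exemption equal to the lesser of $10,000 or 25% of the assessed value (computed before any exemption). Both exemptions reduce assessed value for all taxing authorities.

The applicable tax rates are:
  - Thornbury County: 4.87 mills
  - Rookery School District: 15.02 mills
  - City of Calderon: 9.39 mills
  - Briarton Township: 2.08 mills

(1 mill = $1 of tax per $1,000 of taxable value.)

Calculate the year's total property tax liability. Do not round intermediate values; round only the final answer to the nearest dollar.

$11,454

Assessed value = $507,023 × 0.746 = $378,239.158
Homestead exemption = min($10,000, 25% × $378,239.158) = min($10,000, $94,559.7895) = $10,000 (dollar cap binds)
Taxable value = $378,239.158 − $3,000 − $10,000 = $365,239.158
Thornbury County: $365,239.158 × 0.00487 = $1,778.71469946
Rookery School District: $365,239.158 × 0.01502 = $5,485.89215316
City of Calderon: $365,239.158 × 0.00939 = $3,429.59569362
Briarton Township: $365,239.158 × 0.00208 = $759.69744864
Total = $11,453.89999488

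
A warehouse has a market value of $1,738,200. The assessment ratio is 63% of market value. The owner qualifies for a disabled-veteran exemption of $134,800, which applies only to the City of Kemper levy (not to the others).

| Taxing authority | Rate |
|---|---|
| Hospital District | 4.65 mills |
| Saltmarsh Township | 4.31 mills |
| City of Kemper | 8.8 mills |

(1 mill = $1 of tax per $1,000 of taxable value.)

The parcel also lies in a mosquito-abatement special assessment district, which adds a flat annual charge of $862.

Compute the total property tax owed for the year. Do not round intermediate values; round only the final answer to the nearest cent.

Assessed value = $1,738,200 × 0.63 = $1,095,066
Hospital District: $1,095,066 × 0.00465 = $5,092.0569
Saltmarsh Township: $1,095,066 × 0.00431 = $4,719.73446
City of Kemper: ($1,095,066 − $134,800) × 0.0088 = $960,266 × 0.0088 = $8,450.3408
Levies subtotal = $18,262.13216
Total = $18,262.13216 + $862 = $19,124.13216

$19,124.13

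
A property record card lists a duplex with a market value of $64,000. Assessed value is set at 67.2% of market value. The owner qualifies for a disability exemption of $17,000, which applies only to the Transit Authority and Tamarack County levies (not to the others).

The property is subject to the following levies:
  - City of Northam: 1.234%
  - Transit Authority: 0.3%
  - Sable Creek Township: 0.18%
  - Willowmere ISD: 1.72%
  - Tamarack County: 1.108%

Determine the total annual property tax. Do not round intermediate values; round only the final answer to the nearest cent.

Assessed value = $64,000 × 0.672 = $43,008
City of Northam: $43,008 × 0.01234 = $530.71872
Transit Authority: ($43,008 − $17,000) × 0.003 = $26,008 × 0.003 = $78.024
Sable Creek Township: $43,008 × 0.0018 = $77.4144
Willowmere ISD: $43,008 × 0.0172 = $739.7376
Tamarack County: ($43,008 − $17,000) × 0.01108 = $26,008 × 0.01108 = $288.16864
Total = $1,714.06336

$1,714.06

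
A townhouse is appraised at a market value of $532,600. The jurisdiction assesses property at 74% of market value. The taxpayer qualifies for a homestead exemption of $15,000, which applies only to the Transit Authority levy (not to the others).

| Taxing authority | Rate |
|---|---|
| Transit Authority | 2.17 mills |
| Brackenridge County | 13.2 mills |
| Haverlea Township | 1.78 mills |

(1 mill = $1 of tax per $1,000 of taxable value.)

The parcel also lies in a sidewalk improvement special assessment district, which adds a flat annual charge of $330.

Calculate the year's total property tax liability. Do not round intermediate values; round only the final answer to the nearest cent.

$7,056.68

Assessed value = $532,600 × 0.74 = $394,124
Transit Authority: ($394,124 − $15,000) × 0.00217 = $379,124 × 0.00217 = $822.69908
Brackenridge County: $394,124 × 0.0132 = $5,202.4368
Haverlea Township: $394,124 × 0.00178 = $701.54072
Levies subtotal = $6,726.6766
Total = $6,726.6766 + $330 = $7,056.6766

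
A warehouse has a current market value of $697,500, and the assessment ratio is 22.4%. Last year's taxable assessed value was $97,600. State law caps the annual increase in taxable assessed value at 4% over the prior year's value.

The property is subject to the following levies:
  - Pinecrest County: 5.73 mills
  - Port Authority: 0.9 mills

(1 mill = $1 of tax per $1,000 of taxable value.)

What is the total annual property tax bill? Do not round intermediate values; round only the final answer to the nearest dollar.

Uncapped assessed value = $697,500 × 0.224 = $156,240
Cap limit = $97,600 × 1.04 = $101,504
Taxable assessed value = min($156,240, $101,504) = $101,504 (cap binds)
Pinecrest County: $101,504 × 0.00573 = $581.61792
Port Authority: $101,504 × 0.0009 = $91.3536
Total = $672.97152

$673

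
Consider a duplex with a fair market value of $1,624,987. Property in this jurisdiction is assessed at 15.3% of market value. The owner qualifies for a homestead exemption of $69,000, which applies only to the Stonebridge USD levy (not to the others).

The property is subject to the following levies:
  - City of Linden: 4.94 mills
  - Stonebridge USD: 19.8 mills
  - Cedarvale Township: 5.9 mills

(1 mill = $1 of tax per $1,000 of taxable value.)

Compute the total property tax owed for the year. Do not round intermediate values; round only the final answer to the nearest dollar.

Assessed value = $1,624,987 × 0.153 = $248,623.011
City of Linden: $248,623.011 × 0.00494 = $1,228.19767434
Stonebridge USD: ($248,623.011 − $69,000) × 0.0198 = $179,623.011 × 0.0198 = $3,556.5356178
Cedarvale Township: $248,623.011 × 0.0059 = $1,466.8757649
Total = $6,251.60905704

$6,252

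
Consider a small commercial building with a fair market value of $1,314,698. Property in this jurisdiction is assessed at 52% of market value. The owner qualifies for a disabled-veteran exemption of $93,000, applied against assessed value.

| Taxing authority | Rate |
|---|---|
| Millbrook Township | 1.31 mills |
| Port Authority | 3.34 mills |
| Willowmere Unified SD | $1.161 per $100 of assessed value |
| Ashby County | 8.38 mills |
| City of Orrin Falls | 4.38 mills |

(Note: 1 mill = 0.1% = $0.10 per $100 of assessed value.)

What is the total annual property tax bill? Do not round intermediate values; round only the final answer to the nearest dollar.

Assessed value = $1,314,698 × 0.52 = $683,642.96
Taxable value = $683,642.96 − $93,000 = $590,642.96
Millbrook Township: $590,642.96 × 0.00131 = $773.7422776
Port Authority: $590,642.96 × 0.00334 = $1,972.7474864
Willowmere Unified SD: $590,642.96 × 0.01161 = $6,857.3647656
Ashby County: $590,642.96 × 0.00838 = $4,949.5880048
City of Orrin Falls: $590,642.96 × 0.00438 = $2,587.0161648
Total = $17,140.4586992

$17,140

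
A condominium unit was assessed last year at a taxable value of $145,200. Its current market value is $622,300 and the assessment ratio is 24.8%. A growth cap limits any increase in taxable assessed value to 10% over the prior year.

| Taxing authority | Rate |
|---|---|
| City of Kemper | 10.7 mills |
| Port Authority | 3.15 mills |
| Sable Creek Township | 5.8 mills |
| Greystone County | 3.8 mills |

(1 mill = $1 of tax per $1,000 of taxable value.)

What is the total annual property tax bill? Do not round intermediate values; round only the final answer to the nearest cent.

$3,619.05

Uncapped assessed value = $622,300 × 0.248 = $154,330.4
Cap limit = $145,200 × 1.1 = $159,720
Taxable assessed value = min($154,330.4, $159,720) = $154,330.4 (cap does not bind)
City of Kemper: $154,330.4 × 0.0107 = $1,651.33528
Port Authority: $154,330.4 × 0.00315 = $486.14076
Sable Creek Township: $154,330.4 × 0.0058 = $895.11632
Greystone County: $154,330.4 × 0.0038 = $586.45552
Total = $3,619.04788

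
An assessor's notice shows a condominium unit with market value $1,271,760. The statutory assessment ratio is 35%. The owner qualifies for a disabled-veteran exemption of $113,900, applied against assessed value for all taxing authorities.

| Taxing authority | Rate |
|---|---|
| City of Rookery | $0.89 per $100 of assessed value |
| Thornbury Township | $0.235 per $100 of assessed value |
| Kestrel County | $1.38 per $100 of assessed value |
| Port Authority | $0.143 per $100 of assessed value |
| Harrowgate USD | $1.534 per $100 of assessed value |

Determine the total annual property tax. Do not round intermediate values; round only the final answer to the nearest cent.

Assessed value = $1,271,760 × 0.35 = $445,116
Taxable value = $445,116 − $113,900 = $331,216
City of Rookery: $331,216 × 0.0089 = $2,947.8224
Thornbury Township: $331,216 × 0.00235 = $778.3576
Kestrel County: $331,216 × 0.0138 = $4,570.7808
Port Authority: $331,216 × 0.00143 = $473.63888
Harrowgate USD: $331,216 × 0.01534 = $5,080.85344
Total = $2,947.8224 + $778.3576 + $4,570.7808 + $473.63888 + $5,080.85344 = $13,851.45312

$13,851.45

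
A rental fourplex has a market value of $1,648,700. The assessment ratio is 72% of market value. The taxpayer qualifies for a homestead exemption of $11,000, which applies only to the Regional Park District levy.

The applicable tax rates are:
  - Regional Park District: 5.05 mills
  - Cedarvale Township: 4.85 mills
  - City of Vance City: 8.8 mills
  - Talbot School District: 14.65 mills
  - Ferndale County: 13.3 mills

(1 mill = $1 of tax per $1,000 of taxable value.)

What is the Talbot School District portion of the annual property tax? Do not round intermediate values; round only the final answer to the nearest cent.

Assessed value = $1,648,700 × 0.72 = $1,187,064
Talbot School District taxable value = $1,187,064 (exemption does not apply)
Talbot School District levy = $1,187,064 × 0.01465 = $17,390.4876

$17,390.49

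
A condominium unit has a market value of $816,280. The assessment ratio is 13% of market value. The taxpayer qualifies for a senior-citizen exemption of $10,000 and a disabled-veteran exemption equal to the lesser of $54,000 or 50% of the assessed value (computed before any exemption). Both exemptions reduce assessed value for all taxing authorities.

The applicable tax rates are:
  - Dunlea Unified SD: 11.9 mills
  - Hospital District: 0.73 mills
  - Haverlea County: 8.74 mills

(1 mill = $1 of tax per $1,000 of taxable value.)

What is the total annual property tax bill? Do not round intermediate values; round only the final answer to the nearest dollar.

Assessed value = $816,280 × 0.13 = $106,116.4
Disabled-veteran exemption = min($54,000, 50% × $106,116.4) = min($54,000, $53,058.2) = $53,058.2 (percentage binds)
Taxable value = $106,116.4 − $10,000 − $53,058.2 = $43,058.2
Dunlea Unified SD: $43,058.2 × 0.0119 = $512.39258
Hospital District: $43,058.2 × 0.00073 = $31.432486
Haverlea County: $43,058.2 × 0.00874 = $376.328668
Total = $920.153734

$920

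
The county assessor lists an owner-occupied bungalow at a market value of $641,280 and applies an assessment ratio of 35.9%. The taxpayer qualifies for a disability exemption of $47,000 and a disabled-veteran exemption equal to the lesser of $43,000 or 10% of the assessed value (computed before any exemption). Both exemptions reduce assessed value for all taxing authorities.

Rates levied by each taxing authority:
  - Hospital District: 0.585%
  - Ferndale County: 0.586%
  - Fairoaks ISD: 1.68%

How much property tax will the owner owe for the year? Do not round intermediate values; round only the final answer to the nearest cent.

Assessed value = $641,280 × 0.359 = $230,219.52
Disabled-veteran exemption = min($43,000, 10% × $230,219.52) = min($43,000, $23,021.952) = $23,021.952 (percentage binds)
Taxable value = $230,219.52 − $47,000 − $23,021.952 = $160,197.568
Hospital District: $160,197.568 × 0.00585 = $937.1557728
Ferndale County: $160,197.568 × 0.00586 = $938.75774848
Fairoaks ISD: $160,197.568 × 0.0168 = $2,691.3191424
Total = $4,567.23266368

$4,567.23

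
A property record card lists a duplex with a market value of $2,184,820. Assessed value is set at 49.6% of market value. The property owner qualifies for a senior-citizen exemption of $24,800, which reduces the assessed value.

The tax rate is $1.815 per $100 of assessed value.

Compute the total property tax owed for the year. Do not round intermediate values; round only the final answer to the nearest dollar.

Assessed value = $2,184,820 × 0.496 = $1,083,670.72
Taxable value = $1,083,670.72 − $24,800 = $1,058,870.72
Tax = $1,058,870.72 × 0.01815 = $19,218.503568

$19,219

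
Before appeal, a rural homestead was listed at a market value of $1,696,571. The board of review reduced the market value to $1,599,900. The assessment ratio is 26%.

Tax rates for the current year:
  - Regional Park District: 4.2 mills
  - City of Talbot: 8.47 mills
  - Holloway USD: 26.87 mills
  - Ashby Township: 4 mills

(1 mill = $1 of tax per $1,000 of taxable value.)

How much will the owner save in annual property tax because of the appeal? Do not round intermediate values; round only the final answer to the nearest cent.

Old assessed value = $1,696,571 × 0.26 = $441,108.46
New assessed value = $1,599,900 × 0.26 = $415,974
Combined rate = 0.0042 + 0.00847 + 0.02687 + 0.004 = 0.04354
Old tax = $441,108.46 × 0.04354 = $19,205.8623484
New tax = $415,974 × 0.04354 = $18,111.50796
Reduction = $19,205.8623484 − $18,111.50796 = $1,094.3543884

$1,094.35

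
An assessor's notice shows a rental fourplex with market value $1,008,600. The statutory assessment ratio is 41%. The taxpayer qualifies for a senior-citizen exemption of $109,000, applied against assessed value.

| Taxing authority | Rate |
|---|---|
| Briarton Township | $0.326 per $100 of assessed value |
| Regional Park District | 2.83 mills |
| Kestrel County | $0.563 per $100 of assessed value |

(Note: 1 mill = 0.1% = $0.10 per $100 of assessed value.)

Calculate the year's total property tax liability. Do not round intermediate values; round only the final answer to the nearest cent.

Assessed value = $1,008,600 × 0.41 = $413,526
Taxable value = $413,526 − $109,000 = $304,526
Briarton Township: $304,526 × 0.00326 = $992.75476
Regional Park District: $304,526 × 0.00283 = $861.80858
Kestrel County: $304,526 × 0.00563 = $1,714.48138
Total = $3,569.04472

$3,569.04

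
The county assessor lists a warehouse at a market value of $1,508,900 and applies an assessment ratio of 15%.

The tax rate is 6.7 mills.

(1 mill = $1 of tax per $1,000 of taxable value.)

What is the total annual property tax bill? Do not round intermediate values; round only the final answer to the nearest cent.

Assessed value = $1,508,900 × 0.15 = $226,335
Tax = $226,335 × 0.0067 = $1,516.4445

$1,516.44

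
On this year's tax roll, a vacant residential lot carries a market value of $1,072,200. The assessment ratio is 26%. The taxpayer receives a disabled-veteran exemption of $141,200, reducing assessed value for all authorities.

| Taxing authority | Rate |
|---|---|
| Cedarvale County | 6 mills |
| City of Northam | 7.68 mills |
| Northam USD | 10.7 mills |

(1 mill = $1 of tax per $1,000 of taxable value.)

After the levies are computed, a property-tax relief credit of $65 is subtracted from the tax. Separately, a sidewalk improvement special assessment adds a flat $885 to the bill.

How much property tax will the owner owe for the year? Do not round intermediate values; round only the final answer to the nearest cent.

Assessed value = $1,072,200 × 0.26 = $278,772
Taxable value = $278,772 − $141,200 = $137,572
Cedarvale County: $137,572 × 0.006 = $825.432
City of Northam: $137,572 × 0.00768 = $1,056.55296
Northam USD: $137,572 × 0.0107 = $1,472.0204
Levies subtotal = $3,354.00536
After credit = $3,354.00536 − $65 = $3,289.00536
Total = $3,289.00536 + $885 = $4,174.00536

$4,174.01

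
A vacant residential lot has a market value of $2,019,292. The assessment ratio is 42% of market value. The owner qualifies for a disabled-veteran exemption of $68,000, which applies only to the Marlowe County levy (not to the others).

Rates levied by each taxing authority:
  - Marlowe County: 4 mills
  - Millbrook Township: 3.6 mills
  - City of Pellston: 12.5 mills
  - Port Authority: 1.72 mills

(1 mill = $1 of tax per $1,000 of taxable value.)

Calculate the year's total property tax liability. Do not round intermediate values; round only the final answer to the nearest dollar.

Assessed value = $2,019,292 × 0.42 = $848,102.64
Marlowe County: ($848,102.64 − $68,000) × 0.004 = $780,102.64 × 0.004 = $3,120.41056
Millbrook Township: $848,102.64 × 0.0036 = $3,053.169504
City of Pellston: $848,102.64 × 0.0125 = $10,601.283
Port Authority: $848,102.64 × 0.00172 = $1,458.7365408
Total = $18,233.5996048

$18,234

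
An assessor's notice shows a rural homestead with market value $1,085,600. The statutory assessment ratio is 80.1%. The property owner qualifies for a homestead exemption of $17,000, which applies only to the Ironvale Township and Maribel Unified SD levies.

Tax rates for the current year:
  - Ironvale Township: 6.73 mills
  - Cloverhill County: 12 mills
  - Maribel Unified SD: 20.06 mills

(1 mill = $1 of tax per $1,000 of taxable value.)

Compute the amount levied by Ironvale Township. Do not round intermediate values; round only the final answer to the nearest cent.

Assessed value = $1,085,600 × 0.801 = $869,565.6
Ironvale Township taxable value = $869,565.6 − $17,000 = $852,565.6
Ironvale Township levy = $852,565.6 × 0.00673 = $5,737.766488

$5,737.77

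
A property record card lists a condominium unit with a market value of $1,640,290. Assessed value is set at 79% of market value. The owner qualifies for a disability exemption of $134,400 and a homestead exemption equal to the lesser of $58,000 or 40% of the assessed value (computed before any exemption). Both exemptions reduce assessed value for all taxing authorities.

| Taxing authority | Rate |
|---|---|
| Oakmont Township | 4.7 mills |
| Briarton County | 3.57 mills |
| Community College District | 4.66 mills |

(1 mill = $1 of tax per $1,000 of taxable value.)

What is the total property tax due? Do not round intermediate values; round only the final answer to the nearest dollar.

Assessed value = $1,640,290 × 0.79 = $1,295,829.1
Homestead exemption = min($58,000, 40% × $1,295,829.1) = min($58,000, $518,331.64) = $58,000 (dollar cap binds)
Taxable value = $1,295,829.1 − $134,400 − $58,000 = $1,103,429.1
Oakmont Township: $1,103,429.1 × 0.0047 = $5,186.11677
Briarton County: $1,103,429.1 × 0.00357 = $3,939.241887
Community College District: $1,103,429.1 × 0.00466 = $5,141.979606
Total = $14,267.338263

$14,267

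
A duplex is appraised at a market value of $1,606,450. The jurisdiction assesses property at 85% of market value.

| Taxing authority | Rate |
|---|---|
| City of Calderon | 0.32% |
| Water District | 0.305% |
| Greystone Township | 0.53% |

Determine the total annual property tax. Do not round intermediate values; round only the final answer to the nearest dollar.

Assessed value = $1,606,450 × 0.85 = $1,365,482.5
City of Calderon: $1,365,482.5 × 0.0032 = $4,369.544
Water District: $1,365,482.5 × 0.00305 = $4,164.721625
Greystone Township: $1,365,482.5 × 0.0053 = $7,237.05725
Total = $4,369.544 + $4,164.721625 + $7,237.05725 = $15,771.322875

$15,771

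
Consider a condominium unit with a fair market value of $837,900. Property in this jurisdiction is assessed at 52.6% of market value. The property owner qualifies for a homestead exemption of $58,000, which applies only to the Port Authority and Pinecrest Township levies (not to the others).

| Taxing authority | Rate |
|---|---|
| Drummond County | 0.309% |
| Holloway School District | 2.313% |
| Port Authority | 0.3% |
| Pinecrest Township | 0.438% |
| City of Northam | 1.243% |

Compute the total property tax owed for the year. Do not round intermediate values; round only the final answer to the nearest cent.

$19,859.01

Assessed value = $837,900 × 0.526 = $440,735.4
Drummond County: $440,735.4 × 0.00309 = $1,361.872386
Holloway School District: $440,735.4 × 0.02313 = $10,194.209802
Port Authority: ($440,735.4 − $58,000) × 0.003 = $382,735.4 × 0.003 = $1,148.2062
Pinecrest Township: ($440,735.4 − $58,000) × 0.00438 = $382,735.4 × 0.00438 = $1,676.381052
City of Northam: $440,735.4 × 0.01243 = $5,478.341022
Total = $19,859.010462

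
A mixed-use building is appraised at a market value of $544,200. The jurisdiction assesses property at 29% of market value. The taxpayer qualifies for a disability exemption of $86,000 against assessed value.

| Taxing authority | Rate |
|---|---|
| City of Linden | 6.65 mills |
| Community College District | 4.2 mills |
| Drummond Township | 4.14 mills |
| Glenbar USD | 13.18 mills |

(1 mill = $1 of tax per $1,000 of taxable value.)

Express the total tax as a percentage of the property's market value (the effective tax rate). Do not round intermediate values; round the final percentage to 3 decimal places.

0.372%

Assessed value = $544,200 × 0.29 = $157,818
Taxable value = $157,818 − $86,000 = $71,818
City of Linden: $71,818 × 0.00665 = $477.5897
Community College District: $71,818 × 0.0042 = $301.6356
Drummond Township: $71,818 × 0.00414 = $297.32652
Glenbar USD: $71,818 × 0.01318 = $946.56124
Total tax = $2,023.11306
Effective rate = $2,023.11306 ÷ $544,200 = 0.372% of market value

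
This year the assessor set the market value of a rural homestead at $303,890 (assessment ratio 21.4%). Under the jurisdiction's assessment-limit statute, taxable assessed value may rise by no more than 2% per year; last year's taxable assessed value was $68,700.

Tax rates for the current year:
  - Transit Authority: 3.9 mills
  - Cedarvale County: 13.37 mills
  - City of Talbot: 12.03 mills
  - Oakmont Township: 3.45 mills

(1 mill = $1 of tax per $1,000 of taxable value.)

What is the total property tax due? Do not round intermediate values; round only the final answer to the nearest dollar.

$2,130

Uncapped assessed value = $303,890 × 0.214 = $65,032.46
Cap limit = $68,700 × 1.02 = $70,074
Taxable assessed value = min($65,032.46, $70,074) = $65,032.46 (cap does not bind)
Transit Authority: $65,032.46 × 0.0039 = $253.626594
Cedarvale County: $65,032.46 × 0.01337 = $869.4839902
City of Talbot: $65,032.46 × 0.01203 = $782.3404938
Oakmont Township: $65,032.46 × 0.00345 = $224.361987
Total = $2,129.813065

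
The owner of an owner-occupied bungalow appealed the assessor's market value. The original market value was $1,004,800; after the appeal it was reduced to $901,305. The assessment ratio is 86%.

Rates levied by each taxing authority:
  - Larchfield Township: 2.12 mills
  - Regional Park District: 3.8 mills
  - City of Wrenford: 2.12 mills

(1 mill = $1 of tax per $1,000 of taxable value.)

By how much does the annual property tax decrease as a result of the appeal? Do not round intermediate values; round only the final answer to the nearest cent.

Old assessed value = $1,004,800 × 0.86 = $864,128
New assessed value = $901,305 × 0.86 = $775,122.3
Combined rate = 0.00212 + 0.0038 + 0.00212 = 0.00804
Old tax = $864,128 × 0.00804 = $6,947.58912
New tax = $775,122.3 × 0.00804 = $6,231.983292
Reduction = $6,947.58912 − $6,231.983292 = $715.605828

$715.61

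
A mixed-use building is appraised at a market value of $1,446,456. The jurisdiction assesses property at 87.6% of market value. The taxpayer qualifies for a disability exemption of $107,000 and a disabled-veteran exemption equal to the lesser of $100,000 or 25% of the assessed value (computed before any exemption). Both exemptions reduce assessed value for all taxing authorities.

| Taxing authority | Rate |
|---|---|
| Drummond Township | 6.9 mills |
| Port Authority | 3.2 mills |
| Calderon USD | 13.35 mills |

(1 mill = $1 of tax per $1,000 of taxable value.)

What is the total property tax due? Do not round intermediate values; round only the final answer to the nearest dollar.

$24,859

Assessed value = $1,446,456 × 0.876 = $1,267,095.456
Disabled-veteran exemption = min($100,000, 25% × $1,267,095.456) = min($100,000, $316,773.864) = $100,000 (dollar cap binds)
Taxable value = $1,267,095.456 − $107,000 − $100,000 = $1,060,095.456
Drummond Township: $1,060,095.456 × 0.0069 = $7,314.6586464
Port Authority: $1,060,095.456 × 0.0032 = $3,392.3054592
Calderon USD: $1,060,095.456 × 0.01335 = $14,152.2743376
Total = $24,859.2384432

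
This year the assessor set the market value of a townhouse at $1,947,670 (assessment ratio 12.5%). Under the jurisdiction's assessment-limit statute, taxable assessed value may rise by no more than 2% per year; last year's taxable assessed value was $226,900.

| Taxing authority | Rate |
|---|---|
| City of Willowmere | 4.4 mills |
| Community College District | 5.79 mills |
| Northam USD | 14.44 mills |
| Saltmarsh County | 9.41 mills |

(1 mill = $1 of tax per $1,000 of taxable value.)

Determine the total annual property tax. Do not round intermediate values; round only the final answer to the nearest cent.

$7,878.15

Uncapped assessed value = $1,947,670 × 0.125 = $243,458.75
Cap limit = $226,900 × 1.02 = $231,438
Taxable assessed value = min($243,458.75, $231,438) = $231,438 (cap binds)
City of Willowmere: $231,438 × 0.0044 = $1,018.3272
Community College District: $231,438 × 0.00579 = $1,340.02602
Northam USD: $231,438 × 0.01444 = $3,341.96472
Saltmarsh County: $231,438 × 0.00941 = $2,177.83158
Total = $7,878.14952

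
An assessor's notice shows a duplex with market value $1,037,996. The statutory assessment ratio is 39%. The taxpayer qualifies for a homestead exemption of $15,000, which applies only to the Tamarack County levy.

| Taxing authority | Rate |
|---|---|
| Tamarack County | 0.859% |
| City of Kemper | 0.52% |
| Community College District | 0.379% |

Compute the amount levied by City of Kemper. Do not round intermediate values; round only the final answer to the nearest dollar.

$2,105

Assessed value = $1,037,996 × 0.39 = $404,818.44
City of Kemper taxable value = $404,818.44 (exemption does not apply)
City of Kemper levy = $404,818.44 × 0.0052 = $2,105.055888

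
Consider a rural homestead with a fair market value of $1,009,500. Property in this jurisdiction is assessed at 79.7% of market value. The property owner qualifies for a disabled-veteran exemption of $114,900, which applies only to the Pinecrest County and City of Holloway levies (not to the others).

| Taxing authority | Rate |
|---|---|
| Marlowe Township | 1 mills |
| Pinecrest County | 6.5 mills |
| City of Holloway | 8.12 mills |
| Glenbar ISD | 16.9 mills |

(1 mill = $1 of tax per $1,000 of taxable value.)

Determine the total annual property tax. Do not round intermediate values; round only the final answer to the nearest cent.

Assessed value = $1,009,500 × 0.797 = $804,571.5
Marlowe Township: $804,571.5 × 0.001 = $804.5715
Pinecrest County: ($804,571.5 − $114,900) × 0.0065 = $689,671.5 × 0.0065 = $4,482.86475
City of Holloway: ($804,571.5 − $114,900) × 0.00812 = $689,671.5 × 0.00812 = $5,600.13258
Glenbar ISD: $804,571.5 × 0.0169 = $13,597.25835
Total = $24,484.82718

$24,484.83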